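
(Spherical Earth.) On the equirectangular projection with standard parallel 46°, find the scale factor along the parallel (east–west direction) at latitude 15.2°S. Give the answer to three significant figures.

With standard parallel φ₀ = 46°, the equirectangular projection gives x = Rλ cos φ₀, y = Rφ, so h = 1 and k = cos 46° / cos φ.
k = cos 46° / cos 15.2° = 0.6947/0.9650 = 0.7198.

0.720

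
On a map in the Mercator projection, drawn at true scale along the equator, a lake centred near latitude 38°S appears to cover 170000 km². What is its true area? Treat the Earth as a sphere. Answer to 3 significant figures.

106000 km²

Mercator is conformal, so the point scale is isotropic: h = k = sec φ = 1/cos φ.
Areal scale = k² = sec²φ = 1/cos²(38°) = 1/0.7880² = 1.610.
True area = apparent / (areal scale) = 170000 / 1.610 ≈ 106000 km².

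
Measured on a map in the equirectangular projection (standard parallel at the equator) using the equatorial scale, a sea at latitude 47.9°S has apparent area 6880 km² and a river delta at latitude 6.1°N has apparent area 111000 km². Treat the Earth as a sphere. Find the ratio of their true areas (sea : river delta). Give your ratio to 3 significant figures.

On the plate carrée, areal scale = h·k = 1 × sec φ, so true area = apparent × cos φ.
True area of sea: 6880 × cos(47.9°) = 6880 × 0.6704 = 4613 km².
True area of river delta: 111000 × cos(6.1°) = 111000 × 0.9943 = 110400 km².
Ratio = 4613 / 110400 ≈ 0.0418.

0.0418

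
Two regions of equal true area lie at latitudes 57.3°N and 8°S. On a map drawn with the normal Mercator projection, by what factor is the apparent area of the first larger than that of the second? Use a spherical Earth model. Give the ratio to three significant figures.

3.36

Mercator areal scale is sec²φ.
At 57.3°: sec²(57.3°) = 1/0.5402² = 3.426.
At 8°: sec²(8°) = 1/0.9903² = 1.020.
Ratio = 3.426/1.020 = cos²(8°)/cos²(57.3°) ≈ 3.36.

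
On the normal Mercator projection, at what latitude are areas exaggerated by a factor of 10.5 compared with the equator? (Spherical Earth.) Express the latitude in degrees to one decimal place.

72.0°

Mercator areal scale is sec²φ.
sec²φ = 10.5  ⇒  cos²φ = 0.09524  ⇒  cos φ = 0.3086.
φ = arccos(0.3086) ≈ 72.0°.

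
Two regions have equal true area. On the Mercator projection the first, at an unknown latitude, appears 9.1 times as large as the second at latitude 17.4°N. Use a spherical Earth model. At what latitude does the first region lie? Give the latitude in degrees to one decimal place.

On Mercator, (apparent₁)/(apparent₂) = sec²φ₁ / sec²φ₂ when true areas are equal.
cos²φ₂ / cos²φ₁ = 9.1  ⇒  cos φ₁ = cos 17.4° / √9.1 = 0.9542/3.017 = 0.3163.
φ₁ = arccos(0.3163) ≈ 71.6°.

71.6°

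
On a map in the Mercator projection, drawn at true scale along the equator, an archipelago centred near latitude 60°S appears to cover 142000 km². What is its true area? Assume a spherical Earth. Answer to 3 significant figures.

Mercator is conformal, so the point scale is isotropic: h = k = sec φ = 1/cos φ.
Areal scale = k² = sec²φ = 1/cos²(60°) = 1/0.5000² = 4.000.
True area = apparent / (areal scale) = 142000 / 4.000 ≈ 35500 km².

35500 km²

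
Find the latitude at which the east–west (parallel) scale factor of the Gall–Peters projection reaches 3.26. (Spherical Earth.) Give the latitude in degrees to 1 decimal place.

77.5°

The Gall–Peters projection is cylindrical equal-area with φ₀ = 45°. Cylindrical equal-area (φ₀ = 45°): h = cos φ / cos 45° along meridians, k = cos 45° / cos φ along parallels; h·k = 1.
k = cos φ₀ / cos φ = 3.26  ⇒  cos φ = cos 45° / 3.26 = 0.2169.
φ = arccos(0.2169) ≈ 77.5°.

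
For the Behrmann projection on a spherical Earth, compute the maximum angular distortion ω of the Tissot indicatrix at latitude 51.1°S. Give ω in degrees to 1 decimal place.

36.2°

Behrmann is a cylindrical equal-area projection with standard parallels at ±30°. For cylindrical equal-area with standard parallel φ₀, h = cos φ / cos φ₀ and k = cos φ₀ / cos φ, so h·k = 1.
At 51.1°: h = 0.7251, k = 1.379; principal scales a = 1.379, b = 0.7251.
sin(ω/2) = (a − b)/(a + b) = 0.6540/2.104 = 0.3108, so ω = 2 arcsin(0.3108) ≈ 36.2°.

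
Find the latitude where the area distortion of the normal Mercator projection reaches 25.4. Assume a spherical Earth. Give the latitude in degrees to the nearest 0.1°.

78.6°

Mercator areal scale is sec²φ.
sec²φ = 25.4  ⇒  cos²φ = 0.03937  ⇒  cos φ = 0.1984.
φ = arccos(0.1984) ≈ 78.6°.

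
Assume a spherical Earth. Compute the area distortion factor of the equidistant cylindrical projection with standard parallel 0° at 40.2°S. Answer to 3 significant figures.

Plate carrée maps x = Rλ, y = Rφ. The meridian scale is h = 1 and the parallel scale is k = 1/cos φ = sec φ.
Areal scale = h·k = 1 × sec φ; at 40.2°, h = 1.000, k = 1.309, so h·k = 1.309.

1.31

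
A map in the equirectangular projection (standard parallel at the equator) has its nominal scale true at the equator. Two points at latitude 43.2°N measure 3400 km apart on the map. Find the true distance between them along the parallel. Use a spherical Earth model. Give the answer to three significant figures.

2480 km

Plate carrée maps x = Rλ, y = Rφ. The meridian scale is h = 1 and the parallel scale is k = 1/cos φ = sec φ.
Along the parallel at 43.2°, map distances are exaggerated by k = sec 43.2° = 1.372.
True distance = 3400 / 1.372 = 3400 × cos 43.2° ≈ 2480 km.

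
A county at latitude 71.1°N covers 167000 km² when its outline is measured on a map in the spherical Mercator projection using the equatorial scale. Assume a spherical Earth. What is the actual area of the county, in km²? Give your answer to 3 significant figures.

17500 km²

Mercator is conformal, so the point scale is isotropic: h = k = sec φ = 1/cos φ.
Areal scale = k² = sec²φ = 1/cos²(71.1°) = 1/0.3239² = 9.531.
True area = apparent / (areal scale) = 167000 / 9.531 ≈ 17500 km².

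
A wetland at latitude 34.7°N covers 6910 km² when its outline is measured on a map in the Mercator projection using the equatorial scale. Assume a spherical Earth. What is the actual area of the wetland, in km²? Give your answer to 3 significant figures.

For Mercator, h = k = sec φ (a conformal cylindrical projection has a single point scale, 1/cos φ).
Areal scale = k² = sec²φ = 1/cos²(34.7°) = 1/0.8221² = 1.479.
True area = apparent / (areal scale) = 6910 / 1.479 ≈ 4670 km².

4670 km²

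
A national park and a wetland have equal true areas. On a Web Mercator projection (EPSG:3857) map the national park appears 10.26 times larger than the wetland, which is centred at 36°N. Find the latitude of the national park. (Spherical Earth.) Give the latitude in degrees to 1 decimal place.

On Mercator, (apparent₁)/(apparent₂) = sec²φ₁ / sec²φ₂ when true areas are equal.
cos²φ₂ / cos²φ₁ = 10.26  ⇒  cos φ₁ = cos 36° / √10.26 = 0.8090/3.203 = 0.2526.
φ₁ = arccos(0.2526) ≈ 75.4°.

75.4°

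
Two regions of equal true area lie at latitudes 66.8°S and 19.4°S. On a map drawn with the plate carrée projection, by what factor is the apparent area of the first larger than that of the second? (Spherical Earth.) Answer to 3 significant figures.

For the equirectangular projection with φ₀ = 0 (plate carrée), h = 1 along meridians and k = sec φ along parallels.
Areal scale at 66.8°: h·k = 1.000 × 2.538 = 2.538.
Areal scale at 19.4°: h·k = 1.000 × 1.060 = 1.060.
Ratio = 2.538/1.060 ≈ 2.39.

2.39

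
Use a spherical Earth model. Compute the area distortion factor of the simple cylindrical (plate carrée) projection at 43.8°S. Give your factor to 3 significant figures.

1.39

For the equirectangular projection with φ₀ = 0 (plate carrée), h = 1 along meridians and k = sec φ along parallels.
Areal scale = h·k = 1 × sec φ; at 43.8°, h = 1.000, k = 1.386, so h·k = 1.386.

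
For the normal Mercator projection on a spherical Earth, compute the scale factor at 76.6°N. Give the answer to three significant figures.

The Mercator projection is conformal; its linear scale factor is the same in every direction and equals sec φ = 1/cos φ.
k = 1/cos 76.6° = 1/0.2317 = 4.315.

4.32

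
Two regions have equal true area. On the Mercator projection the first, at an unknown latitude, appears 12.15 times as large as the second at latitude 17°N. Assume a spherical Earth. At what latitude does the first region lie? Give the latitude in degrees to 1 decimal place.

On Mercator, (apparent₁)/(apparent₂) = sec²φ₁ / sec²φ₂ when true areas are equal.
cos²φ₂ / cos²φ₁ = 12.15  ⇒  cos φ₁ = cos 17° / √12.15 = 0.9563/3.486 = 0.2744.
φ₁ = arccos(0.2744) ≈ 74.1°.

74.1°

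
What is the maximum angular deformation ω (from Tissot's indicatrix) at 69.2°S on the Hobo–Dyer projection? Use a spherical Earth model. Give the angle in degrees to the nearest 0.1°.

83.5°

The Hobo–Dyer projection is cylindrical equal-area with φ₀ = 37.5°. Cylindrical equal-area (φ₀ = 37.5°): h = cos φ / cos 37.5° along meridians, k = cos 37.5° / cos φ along parallels; h·k = 1.
At 69.2°: h = 0.4476, k = 2.234; principal scales a = 2.234, b = 0.4476.
sin(ω/2) = (a − b)/(a + b) = 1.787/2.682 = 0.6662, so ω = 2 arcsin(0.6662) ≈ 83.5°.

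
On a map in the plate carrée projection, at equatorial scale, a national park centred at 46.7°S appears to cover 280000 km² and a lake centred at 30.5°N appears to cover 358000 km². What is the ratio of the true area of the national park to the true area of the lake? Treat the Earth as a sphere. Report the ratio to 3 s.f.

0.623

On the plate carrée, areal scale = h·k = 1 × sec φ, so true area = apparent × cos φ.
True area of national park: 280000 × cos(46.7°) = 280000 × 0.6858 = 192000 km².
True area of lake: 358000 × cos(30.5°) = 358000 × 0.8616 = 308500 km².
Ratio = 192000 / 308500 ≈ 0.623.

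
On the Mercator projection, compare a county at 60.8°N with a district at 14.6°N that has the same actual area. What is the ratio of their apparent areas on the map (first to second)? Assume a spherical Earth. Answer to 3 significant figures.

On Mercator, area is exaggerated by sec²φ = 1/cos²φ.
At 60.8°: sec²(60.8°) = 1/0.4879² = 4.202.
At 14.6°: sec²(14.6°) = 1/0.9677² = 1.068.
Ratio = 4.202/1.068 = cos²(14.6°)/cos²(60.8°) ≈ 3.93.

3.93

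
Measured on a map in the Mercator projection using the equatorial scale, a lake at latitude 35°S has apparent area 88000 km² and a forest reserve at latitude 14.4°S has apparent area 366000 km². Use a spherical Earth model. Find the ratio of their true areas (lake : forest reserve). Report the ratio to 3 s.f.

On Mercator the areal scale is sec²φ, so true area = apparent × cos²φ.
True area of lake: 88000 × cos²(35°) = 88000 × 0.6710 = 59050 km².
True area of forest reserve: 366000 × cos²(14.4°) = 366000 × 0.9382 = 343400 km².
Ratio = 59050 / 343400 ≈ 0.172.

0.172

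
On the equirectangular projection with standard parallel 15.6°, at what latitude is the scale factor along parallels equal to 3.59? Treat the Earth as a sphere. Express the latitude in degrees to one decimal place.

74.4°

The equidistant cylindrical projection with φ₀ = 15.6° has h = 1 (meridians true) and k = cos φ₀ / cos φ along parallels.
k = cos φ₀ / cos φ = 3.59  ⇒  cos φ = cos 15.6° / 3.59 = 0.2683.
φ = arccos(0.2683) ≈ 74.4°.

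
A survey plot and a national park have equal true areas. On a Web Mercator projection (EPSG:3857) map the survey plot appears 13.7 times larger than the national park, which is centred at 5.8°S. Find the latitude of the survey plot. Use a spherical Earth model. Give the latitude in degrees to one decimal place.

74.4°

Mercator areal scale is sec²φ, so apparent-area ratio = sec²φ₁ / sec²φ₂ = cos²φ₂ / cos²φ₁.
cos²φ₂ / cos²φ₁ = 13.7  ⇒  cos φ₁ = cos 5.8° / √13.7 = 0.9949/3.701 = 0.2688.
φ₁ = arccos(0.2688) ≈ 74.4°.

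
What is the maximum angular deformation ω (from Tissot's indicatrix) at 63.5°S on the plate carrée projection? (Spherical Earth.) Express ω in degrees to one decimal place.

Plate carrée maps x = Rλ, y = Rφ. The meridian scale is h = 1 and the parallel scale is k = 1/cos φ = sec φ.
At 63.5°: h = 1.000, k = 2.241; principal scales a = 2.241, b = 1.000.
sin(ω/2) = (a − b)/(a + b) = 1.241/3.241 = 0.3829, so ω = 2 arcsin(0.3829) ≈ 45.0°.

45.0°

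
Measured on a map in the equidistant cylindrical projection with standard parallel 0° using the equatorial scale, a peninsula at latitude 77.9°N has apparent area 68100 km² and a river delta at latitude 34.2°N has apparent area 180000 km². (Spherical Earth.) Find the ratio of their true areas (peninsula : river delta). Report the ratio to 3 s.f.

0.0959

On the plate carrée, areal scale = h·k = 1 × sec φ, so true area = apparent × cos φ.
True area of peninsula: 68100 × cos(77.9°) = 68100 × 0.2096 = 14280 km².
True area of river delta: 180000 × cos(34.2°) = 180000 × 0.8271 = 148900 km².
Ratio = 14280 / 148900 ≈ 0.0959.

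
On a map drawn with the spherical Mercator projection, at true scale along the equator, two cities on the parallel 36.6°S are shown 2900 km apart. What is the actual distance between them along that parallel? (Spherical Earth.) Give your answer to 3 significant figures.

The Mercator projection is conformal; its linear scale factor is the same in every direction and equals sec φ = 1/cos φ.
Along the parallel at 36.6°, map distances are exaggerated by k = sec 36.6° = 1.246.
True distance = 2900 / 1.246 = 2900 × cos 36.6° ≈ 2330 km.

2330 km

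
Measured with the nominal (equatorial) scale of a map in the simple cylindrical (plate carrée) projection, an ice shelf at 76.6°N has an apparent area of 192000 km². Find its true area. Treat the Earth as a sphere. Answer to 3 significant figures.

44500 km²

In the plate carrée (x = Rλ, y = Rφ), meridians are true-scale (h = 1) and parallels are stretched by k = sec φ.
Areal scale = h·k = 1 × sec φ; at 76.6°, h = 1.000, k = 4.315, so h·k = 4.315.
True area = apparent / (areal scale) = 192000 / 4.315 ≈ 44500 km².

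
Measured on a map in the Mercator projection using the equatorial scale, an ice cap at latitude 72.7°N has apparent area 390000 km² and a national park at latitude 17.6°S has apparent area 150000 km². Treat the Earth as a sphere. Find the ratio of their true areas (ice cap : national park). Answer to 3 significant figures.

0.253

Mercator's areal exaggeration is sec²φ; hence true area = (apparent area) · cos²φ.
True area of ice cap: 390000 × cos²(72.7°) = 390000 × 0.08843 = 34490 km².
True area of national park: 150000 × cos²(17.6°) = 150000 × 0.9086 = 136300 km².
Ratio = 34490 / 136300 ≈ 0.253.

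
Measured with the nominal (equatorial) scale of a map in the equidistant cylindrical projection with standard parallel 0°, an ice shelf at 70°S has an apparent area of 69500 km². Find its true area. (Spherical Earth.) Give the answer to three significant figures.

In the plate carrée (x = Rλ, y = Rφ), meridians are true-scale (h = 1) and parallels are stretched by k = sec φ.
Areal scale = h·k = 1 × sec φ; at 70°, h = 1.000, k = 2.924, so h·k = 2.924.
True area = apparent / (areal scale) = 69500 / 2.924 ≈ 23800 km².

23800 km²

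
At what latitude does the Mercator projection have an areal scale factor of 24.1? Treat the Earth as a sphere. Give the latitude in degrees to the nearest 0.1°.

78.2°

Mercator areal scale is sec²φ.
sec²φ = 24.1  ⇒  cos²φ = 0.04149  ⇒  cos φ = 0.2037.
φ = arccos(0.2037) ≈ 78.2°.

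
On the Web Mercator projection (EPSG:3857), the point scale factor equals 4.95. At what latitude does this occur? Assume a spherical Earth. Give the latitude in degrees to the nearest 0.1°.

78.3°

Mercator scale is k = sec φ = 1/cos φ.
1/cos φ = 4.95  ⇒  cos φ = 0.2020  ⇒  φ = arccos(0.2020) ≈ 78.3°.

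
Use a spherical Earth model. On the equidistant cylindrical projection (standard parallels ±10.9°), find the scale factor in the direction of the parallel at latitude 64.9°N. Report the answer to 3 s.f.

2.31

With standard parallel φ₀ = 10.9°, the equirectangular projection gives x = Rλ cos φ₀, y = Rφ, so h = 1 and k = cos 10.9° / cos φ.
k = cos 10.9° / cos 64.9° = 0.9820/0.4242 = 2.315.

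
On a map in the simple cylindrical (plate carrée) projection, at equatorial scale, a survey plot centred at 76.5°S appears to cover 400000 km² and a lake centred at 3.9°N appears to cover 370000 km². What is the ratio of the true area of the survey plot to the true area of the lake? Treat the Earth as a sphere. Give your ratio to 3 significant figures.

On the plate carrée, areal scale = h·k = 1 × sec φ, so true area = apparent × cos φ.
True area of survey plot: 400000 × cos(76.5°) = 400000 × 0.2334 = 93380 km².
True area of lake: 370000 × cos(3.9°) = 370000 × 0.9977 = 369100 km².
Ratio = 93380 / 369100 ≈ 0.253.

0.253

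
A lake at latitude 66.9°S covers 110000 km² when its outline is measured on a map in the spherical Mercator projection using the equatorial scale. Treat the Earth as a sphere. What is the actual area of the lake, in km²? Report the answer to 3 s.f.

The Mercator projection is conformal; its linear scale factor is the same in every direction and equals sec φ = 1/cos φ.
Areal scale = k² = sec²φ = 1/cos²(66.9°) = 1/0.3923² = 6.497.
True area = apparent / (areal scale) = 110000 / 6.497 ≈ 16900 km².

16900 km²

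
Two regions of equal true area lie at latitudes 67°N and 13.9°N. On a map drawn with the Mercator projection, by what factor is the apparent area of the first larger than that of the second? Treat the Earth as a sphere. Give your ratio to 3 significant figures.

Mercator is conformal with k = sec φ, so areal scale = k² = sec²φ.
At 67°: sec²(67°) = 1/0.3907² = 6.550.
At 13.9°: sec²(13.9°) = 1/0.9707² = 1.061.
Ratio = 6.550/1.061 = cos²(13.9°)/cos²(67°) ≈ 6.17.

6.17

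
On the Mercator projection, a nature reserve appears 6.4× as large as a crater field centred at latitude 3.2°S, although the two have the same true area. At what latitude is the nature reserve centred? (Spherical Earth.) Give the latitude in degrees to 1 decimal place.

66.8°

For equal true areas on Mercator, apparent areas scale as sec²φ, so the ratio is cos²φ₂ / cos²φ₁.
cos²φ₂ / cos²φ₁ = 6.4  ⇒  cos φ₁ = cos 3.2° / √6.4 = 0.9984/2.530 = 0.3947.
φ₁ = arccos(0.3947) ≈ 66.8°.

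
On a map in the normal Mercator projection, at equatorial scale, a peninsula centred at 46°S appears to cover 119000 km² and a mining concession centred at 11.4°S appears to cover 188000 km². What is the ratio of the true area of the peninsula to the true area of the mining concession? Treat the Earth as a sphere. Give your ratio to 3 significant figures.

Since Mercator area scale is 1/cos²φ, the true area equals the apparent area multiplied by cos²φ.
True area of peninsula: 119000 × cos²(46°) = 119000 × 0.4826 = 57420 km².
True area of mining concession: 188000 × cos²(11.4°) = 188000 × 0.9609 = 180700 km².
Ratio = 57420 / 180700 ≈ 0.318.

0.318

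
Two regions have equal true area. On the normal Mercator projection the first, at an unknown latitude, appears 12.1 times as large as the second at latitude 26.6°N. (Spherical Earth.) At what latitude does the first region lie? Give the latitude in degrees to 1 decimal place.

Mercator areal scale is sec²φ, so apparent-area ratio = sec²φ₁ / sec²φ₂ = cos²φ₂ / cos²φ₁.
cos²φ₂ / cos²φ₁ = 12.1  ⇒  cos φ₁ = cos 26.6° / √12.1 = 0.8942/3.479 = 0.2571.
φ₁ = arccos(0.2571) ≈ 75.1°.

75.1°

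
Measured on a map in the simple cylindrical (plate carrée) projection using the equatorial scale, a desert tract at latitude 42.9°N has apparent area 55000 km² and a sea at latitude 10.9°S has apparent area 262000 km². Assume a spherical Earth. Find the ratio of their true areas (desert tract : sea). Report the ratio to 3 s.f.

Plate carrée has h = 1 and k = sec φ, giving areal scale sec φ; true area = (apparent area) · cos φ.
True area of desert tract: 55000 × cos(42.9°) = 55000 × 0.7325 = 40290 km².
True area of sea: 262000 × cos(10.9°) = 262000 × 0.9820 = 257300 km².
Ratio = 40290 / 257300 ≈ 0.157.

0.157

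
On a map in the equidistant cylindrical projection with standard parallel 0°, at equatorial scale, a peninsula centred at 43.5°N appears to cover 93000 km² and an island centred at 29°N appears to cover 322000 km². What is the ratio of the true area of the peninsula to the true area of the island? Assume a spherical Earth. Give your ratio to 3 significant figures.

0.240

On the plate carrée, areal scale = h·k = 1 × sec φ, so true area = apparent × cos φ.
True area of peninsula: 93000 × cos(43.5°) = 93000 × 0.7254 = 67460 km².
True area of island: 322000 × cos(29°) = 322000 × 0.8746 = 281600 km².
Ratio = 67460 / 281600 ≈ 0.240.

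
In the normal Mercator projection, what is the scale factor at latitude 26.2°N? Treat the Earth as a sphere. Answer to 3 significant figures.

1.11

The Mercator projection is conformal; its linear scale factor is the same in every direction and equals sec φ = 1/cos φ.
k = 1/cos 26.2° = 1/0.8973 = 1.115.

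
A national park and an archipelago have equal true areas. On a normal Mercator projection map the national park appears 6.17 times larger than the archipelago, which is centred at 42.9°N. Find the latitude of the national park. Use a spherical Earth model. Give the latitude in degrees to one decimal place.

72.8°

For equal true areas on Mercator, apparent areas scale as sec²φ, so the ratio is cos²φ₂ / cos²φ₁.
cos²φ₂ / cos²φ₁ = 6.17  ⇒  cos φ₁ = cos 42.9° / √6.17 = 0.7325/2.484 = 0.2949.
φ₁ = arccos(0.2949) ≈ 72.8°.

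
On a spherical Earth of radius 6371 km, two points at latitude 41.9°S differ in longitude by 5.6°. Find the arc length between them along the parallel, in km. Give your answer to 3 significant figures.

463 km

Arc length along a parallel = R cos φ · Δλ (with Δλ in radians).
= 6371 × cos 41.9° × (5.6° × π/180) = 6371 × 0.7443 × 0.09774 ≈ 463 km.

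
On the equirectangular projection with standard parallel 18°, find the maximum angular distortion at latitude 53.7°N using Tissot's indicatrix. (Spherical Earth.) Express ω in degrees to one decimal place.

In the equirectangular projection with standard parallel φ₀ = 18° (x = Rλ cos φ₀, y = Rφ), meridians are true-scale (h = 1) and the parallel scale is k = cos φ₀ / cos φ.
At 53.7°: h = 1.000, k = 1.606; principal scales a = 1.606, b = 1.000.
sin(ω/2) = (a − b)/(a + b) = 0.6065/2.606 = 0.2327, so ω = 2 arcsin(0.2327) ≈ 26.9°.

26.9°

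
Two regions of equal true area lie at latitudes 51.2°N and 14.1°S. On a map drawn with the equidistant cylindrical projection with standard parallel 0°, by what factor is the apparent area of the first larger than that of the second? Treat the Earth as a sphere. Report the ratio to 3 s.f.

In the plate carrée (x = Rλ, y = Rφ), meridians are true-scale (h = 1) and parallels are stretched by k = sec φ.
Areal scale at 51.2°: h·k = 1.000 × 1.596 = 1.596.
Areal scale at 14.1°: h·k = 1.000 × 1.031 = 1.031.
Ratio = 1.596/1.031 ≈ 1.55.

1.55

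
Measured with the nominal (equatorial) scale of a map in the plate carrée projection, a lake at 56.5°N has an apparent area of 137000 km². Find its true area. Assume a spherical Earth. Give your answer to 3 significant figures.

In the plate carrée (x = Rλ, y = Rφ), meridians are true-scale (h = 1) and parallels are stretched by k = sec φ.
Areal scale = h·k = 1 × sec φ; at 56.5°, h = 1.000, k = 1.812, so h·k = 1.812.
True area = apparent / (areal scale) = 137000 / 1.812 ≈ 75600 km².

75600 km²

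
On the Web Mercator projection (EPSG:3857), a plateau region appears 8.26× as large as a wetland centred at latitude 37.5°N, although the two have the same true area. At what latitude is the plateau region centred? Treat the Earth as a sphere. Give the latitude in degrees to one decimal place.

Mercator areal scale is sec²φ, so apparent-area ratio = sec²φ₁ / sec²φ₂ = cos²φ₂ / cos²φ₁.
cos²φ₂ / cos²φ₁ = 8.26  ⇒  cos φ₁ = cos 37.5° / √8.26 = 0.7934/2.874 = 0.2760.
φ₁ = arccos(0.2760) ≈ 74.0°.

74.0°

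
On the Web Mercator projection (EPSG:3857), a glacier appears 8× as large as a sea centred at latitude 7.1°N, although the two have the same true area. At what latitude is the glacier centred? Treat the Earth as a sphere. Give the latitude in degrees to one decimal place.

On Mercator, (apparent₁)/(apparent₂) = sec²φ₁ / sec²φ₂ when true areas are equal.
cos²φ₂ / cos²φ₁ = 8  ⇒  cos φ₁ = cos 7.1° / √8 = 0.9923/2.828 = 0.3508.
φ₁ = arccos(0.3508) ≈ 69.5°.

69.5°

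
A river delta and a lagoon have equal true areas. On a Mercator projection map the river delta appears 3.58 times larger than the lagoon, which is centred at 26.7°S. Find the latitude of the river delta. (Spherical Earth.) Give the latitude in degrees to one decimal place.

61.8°

On Mercator, (apparent₁)/(apparent₂) = sec²φ₁ / sec²φ₂ when true areas are equal.
cos²φ₂ / cos²φ₁ = 3.58  ⇒  cos φ₁ = cos 26.7° / √3.58 = 0.8934/1.892 = 0.4722.
φ₁ = arccos(0.4722) ≈ 61.8°.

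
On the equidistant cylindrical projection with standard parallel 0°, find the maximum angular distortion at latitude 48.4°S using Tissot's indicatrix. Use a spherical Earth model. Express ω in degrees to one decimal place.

23.3°

Plate carrée maps x = Rλ, y = Rφ. The meridian scale is h = 1 and the parallel scale is k = 1/cos φ = sec φ.
At 48.4°: h = 1.000, k = 1.506; principal scales a = 1.506, b = 1.000.
sin(ω/2) = (a − b)/(a + b) = 0.5062/2.506 = 0.2020, so ω = 2 arcsin(0.2020) ≈ 23.3°.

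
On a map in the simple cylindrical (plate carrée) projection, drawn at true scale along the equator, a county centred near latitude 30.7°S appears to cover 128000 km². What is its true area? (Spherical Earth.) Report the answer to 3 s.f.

110000 km²

Plate carrée maps x = Rλ, y = Rφ. The meridian scale is h = 1 and the parallel scale is k = 1/cos φ = sec φ.
Areal scale = h·k = 1 × sec φ; at 30.7°, h = 1.000, k = 1.163, so h·k = 1.163.
True area = apparent / (areal scale) = 128000 / 1.163 ≈ 110000 km².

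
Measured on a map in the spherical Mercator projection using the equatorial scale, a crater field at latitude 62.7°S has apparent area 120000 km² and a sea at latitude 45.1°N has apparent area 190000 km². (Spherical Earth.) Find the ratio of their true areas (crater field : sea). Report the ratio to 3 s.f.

Mercator's areal exaggeration is sec²φ; hence true area = (apparent area) · cos²φ.
True area of crater field: 120000 × cos²(62.7°) = 120000 × 0.2104 = 25240 km².
True area of sea: 190000 × cos²(45.1°) = 190000 × 0.4983 = 94670 km².
Ratio = 25240 / 94670 ≈ 0.267.

0.267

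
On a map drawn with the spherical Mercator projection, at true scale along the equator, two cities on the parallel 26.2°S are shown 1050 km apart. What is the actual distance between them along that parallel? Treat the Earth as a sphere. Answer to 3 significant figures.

Mercator is conformal, so the point scale is isotropic: h = k = sec φ = 1/cos φ.
Along the parallel at 26.2°, map distances are exaggerated by k = sec 26.2° = 1.115.
True distance = 1050 / 1.115 = 1050 × cos 26.2° ≈ 942 km.

942 km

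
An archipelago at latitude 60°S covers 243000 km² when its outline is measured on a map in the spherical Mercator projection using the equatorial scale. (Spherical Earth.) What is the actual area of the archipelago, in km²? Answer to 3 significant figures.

For Mercator, h = k = sec φ (a conformal cylindrical projection has a single point scale, 1/cos φ).
Areal scale = k² = sec²φ = 1/cos²(60°) = 1/0.5000² = 4.000.
True area = apparent / (areal scale) = 243000 / 4.000 ≈ 60800 km².

60800 km²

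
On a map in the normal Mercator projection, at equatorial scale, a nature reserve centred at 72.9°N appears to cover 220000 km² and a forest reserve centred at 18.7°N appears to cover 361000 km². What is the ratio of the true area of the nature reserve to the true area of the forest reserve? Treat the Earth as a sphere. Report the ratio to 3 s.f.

0.0587

Mercator's areal exaggeration is sec²φ; hence true area = (apparent area) · cos²φ.
True area of nature reserve: 220000 × cos²(72.9°) = 220000 × 0.08646 = 19020 km².
True area of forest reserve: 361000 × cos²(18.7°) = 361000 × 0.8972 = 323900 km².
Ratio = 19020 / 323900 ≈ 0.0587.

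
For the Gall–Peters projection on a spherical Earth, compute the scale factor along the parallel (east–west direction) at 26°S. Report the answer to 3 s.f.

0.787

Gall–Peters is a cylindrical equal-area projection with standard parallels at ±45°. Cylindrical equal-area (φ₀ = 45°): h = cos φ / cos 45° along meridians, k = cos 45° / cos φ along parallels; h·k = 1.
k = cos 45° / cos 26° = 0.7071/0.8988 = 0.7867.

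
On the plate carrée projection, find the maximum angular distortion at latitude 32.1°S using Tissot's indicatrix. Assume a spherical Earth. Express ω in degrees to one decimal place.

9.5°

In the plate carrée (x = Rλ, y = Rφ), meridians are true-scale (h = 1) and parallels are stretched by k = sec φ.
At 32.1°: h = 1.000, k = 1.180; principal scales a = 1.180, b = 1.000.
sin(ω/2) = (a − b)/(a + b) = 0.1805/2.180 = 0.08277, so ω = 2 arcsin(0.08277) ≈ 9.5°.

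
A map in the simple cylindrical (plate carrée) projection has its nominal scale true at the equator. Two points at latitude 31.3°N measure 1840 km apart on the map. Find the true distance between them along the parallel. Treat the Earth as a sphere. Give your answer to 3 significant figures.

1570 km

In the plate carrée (x = Rλ, y = Rφ), meridians are true-scale (h = 1) and parallels are stretched by k = sec φ.
Along the parallel at 31.3°, map distances are exaggerated by k = sec 31.3° = 1.170.
True distance = 1840 / 1.170 = 1840 × cos 31.3° ≈ 1570 km.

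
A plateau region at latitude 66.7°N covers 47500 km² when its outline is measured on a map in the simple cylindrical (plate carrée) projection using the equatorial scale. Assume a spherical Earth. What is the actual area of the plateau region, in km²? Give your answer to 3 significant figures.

In the plate carrée (x = Rλ, y = Rφ), meridians are true-scale (h = 1) and parallels are stretched by k = sec φ.
Areal scale = h·k = 1 × sec φ; at 66.7°, h = 1.000, k = 2.528, so h·k = 2.528.
True area = apparent / (areal scale) = 47500 / 2.528 ≈ 18800 km².

18800 km²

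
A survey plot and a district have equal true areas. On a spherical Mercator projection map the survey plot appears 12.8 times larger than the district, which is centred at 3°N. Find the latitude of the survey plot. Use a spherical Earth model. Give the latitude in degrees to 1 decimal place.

For equal true areas on Mercator, apparent areas scale as sec²φ, so the ratio is cos²φ₂ / cos²φ₁.
cos²φ₂ / cos²φ₁ = 12.8  ⇒  cos φ₁ = cos 3° / √12.8 = 0.9986/3.578 = 0.2791.
φ₁ = arccos(0.2791) ≈ 73.8°.

73.8°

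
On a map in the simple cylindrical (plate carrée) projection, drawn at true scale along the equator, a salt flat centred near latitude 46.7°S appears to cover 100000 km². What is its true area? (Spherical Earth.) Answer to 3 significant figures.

68600 km²

Plate carrée maps x = Rλ, y = Rφ. The meridian scale is h = 1 and the parallel scale is k = 1/cos φ = sec φ.
Areal scale = h·k = 1 × sec φ; at 46.7°, h = 1.000, k = 1.458, so h·k = 1.458.
True area = apparent / (areal scale) = 100000 / 1.458 ≈ 68600 km².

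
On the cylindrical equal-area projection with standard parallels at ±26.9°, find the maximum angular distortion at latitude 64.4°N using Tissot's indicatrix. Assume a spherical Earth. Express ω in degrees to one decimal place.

76.6°

Cylindrical equal-area (φ₀ = 26.9°): h = cos φ / cos 26.9° along meridians, k = cos 26.9° / cos φ along parallels; h·k = 1.
At 64.4°: h = 0.4845, k = 2.064; principal scales a = 2.064, b = 0.4845.
sin(ω/2) = (a − b)/(a + b) = 1.579/2.548 = 0.6198, so ω = 2 arcsin(0.6198) ≈ 76.6°.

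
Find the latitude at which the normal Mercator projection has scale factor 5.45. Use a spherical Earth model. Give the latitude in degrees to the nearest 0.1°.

Mercator scale is k = sec φ = 1/cos φ.
1/cos φ = 5.45  ⇒  cos φ = 0.1835  ⇒  φ = arccos(0.1835) ≈ 79.4°.

79.4°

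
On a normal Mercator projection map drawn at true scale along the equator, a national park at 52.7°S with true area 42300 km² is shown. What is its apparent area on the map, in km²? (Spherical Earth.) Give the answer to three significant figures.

115000 km²

Mercator is conformal, so the point scale is isotropic: h = k = sec φ = 1/cos φ.
Areal scale = k² = sec²φ = 1/cos²(52.7°) = 1/0.6060² = 2.723.
Apparent area = 42300 × 2.723 ≈ 115000 km².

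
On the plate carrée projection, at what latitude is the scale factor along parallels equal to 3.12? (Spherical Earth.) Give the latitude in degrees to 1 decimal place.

71.3°

Plate carrée: h = 1, k = sec φ along parallels.
sec φ = 3.12  ⇒  cos φ = 0.3205  ⇒  φ ≈ 71.3°.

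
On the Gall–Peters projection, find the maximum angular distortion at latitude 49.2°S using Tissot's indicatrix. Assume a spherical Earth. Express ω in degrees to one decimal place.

9.0°

Gall–Peters is a cylindrical equal-area projection with standard parallels at ±45°. A cylindrical equal-area projection with standard parallel φ₀ has meridian scale h = cos φ / cos φ₀ and parallel scale k = cos φ₀ / cos φ (so areas are preserved, h·k = 1).
At 49.2°: h = 0.9241, k = 1.082; principal scales a = 1.082, b = 0.9241.
sin(ω/2) = (a − b)/(a + b) = 0.1581/2.006 = 0.07880, so ω = 2 arcsin(0.07880) ≈ 9.0°.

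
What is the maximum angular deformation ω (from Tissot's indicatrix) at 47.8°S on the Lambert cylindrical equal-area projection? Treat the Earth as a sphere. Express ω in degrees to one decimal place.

The Lambert cylindrical equal-area projection is the cylindrical equal-area projection with its standard parallel at the equator (φ₀ = 0). For cylindrical equal-area with standard parallel φ₀, h = cos φ / cos φ₀ and k = cos φ₀ / cos φ, so h·k = 1.
At 47.8°: h = 0.6717, k = 1.489; principal scales a = 1.489, b = 0.6717.
sin(ω/2) = (a − b)/(a + b) = 0.8170/2.160 = 0.3782, so ω = 2 arcsin(0.3782) ≈ 44.4°.

44.4°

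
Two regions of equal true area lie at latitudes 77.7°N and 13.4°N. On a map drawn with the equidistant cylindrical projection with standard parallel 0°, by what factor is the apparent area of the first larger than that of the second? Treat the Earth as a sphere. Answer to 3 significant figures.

For the equirectangular projection with φ₀ = 0 (plate carrée), h = 1 along meridians and k = sec φ along parallels.
Areal scale at 77.7°: h·k = 1.000 × 4.694 = 4.694.
Areal scale at 13.4°: h·k = 1.000 × 1.028 = 1.028.
Ratio = 4.694/1.028 ≈ 4.57.

4.57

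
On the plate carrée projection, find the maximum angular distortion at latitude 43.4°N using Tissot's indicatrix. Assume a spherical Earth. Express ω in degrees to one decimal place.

Plate carrée maps x = Rλ, y = Rφ. The meridian scale is h = 1 and the parallel scale is k = 1/cos φ = sec φ.
At 43.4°: h = 1.000, k = 1.376; principal scales a = 1.376, b = 1.000.
sin(ω/2) = (a − b)/(a + b) = 0.3763/2.376 = 0.1584, so ω = 2 arcsin(0.1584) ≈ 18.2°.

18.2°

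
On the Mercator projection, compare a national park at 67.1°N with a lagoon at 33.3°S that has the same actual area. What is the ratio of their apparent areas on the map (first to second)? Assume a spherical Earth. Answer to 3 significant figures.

On Mercator, area is exaggerated by sec²φ = 1/cos²φ.
At 67.1°: sec²(67.1°) = 1/0.3891² = 6.604.
At 33.3°: sec²(33.3°) = 1/0.8358² = 1.431.
Ratio = 6.604/1.431 = cos²(33.3°)/cos²(67.1°) ≈ 4.61.

4.61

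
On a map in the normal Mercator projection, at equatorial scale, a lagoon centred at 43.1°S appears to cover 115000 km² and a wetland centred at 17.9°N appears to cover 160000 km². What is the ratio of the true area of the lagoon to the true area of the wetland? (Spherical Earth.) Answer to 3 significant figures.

Since Mercator area scale is 1/cos²φ, the true area equals the apparent area multiplied by cos²φ.
True area of lagoon: 115000 × cos²(43.1°) = 115000 × 0.5331 = 61310 km².
True area of wetland: 160000 × cos²(17.9°) = 160000 × 0.9055 = 144900 km².
Ratio = 61310 / 144900 ≈ 0.423.

0.423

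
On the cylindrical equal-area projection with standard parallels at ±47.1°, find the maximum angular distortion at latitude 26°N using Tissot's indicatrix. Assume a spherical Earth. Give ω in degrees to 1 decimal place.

A cylindrical equal-area projection with standard parallel φ₀ has meridian scale h = cos φ / cos φ₀ and parallel scale k = cos φ₀ / cos φ (so areas are preserved, h·k = 1).
At 26°: h = 1.320, k = 0.7574; principal scales a = 1.320, b = 0.7574.
sin(ω/2) = (a − b)/(a + b) = 0.5630/2.078 = 0.2710, so ω = 2 arcsin(0.2710) ≈ 31.4°.

31.4°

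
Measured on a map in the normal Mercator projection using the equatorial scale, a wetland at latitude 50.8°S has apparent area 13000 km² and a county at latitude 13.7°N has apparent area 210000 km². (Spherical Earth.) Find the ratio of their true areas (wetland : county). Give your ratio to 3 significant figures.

On Mercator the areal scale is sec²φ, so true area = apparent × cos²φ.
True area of wetland: 13000 × cos²(50.8°) = 13000 × 0.3995 = 5193 km².
True area of county: 210000 × cos²(13.7°) = 210000 × 0.9439 = 198200 km².
Ratio = 5193 / 198200 ≈ 0.0262.

0.0262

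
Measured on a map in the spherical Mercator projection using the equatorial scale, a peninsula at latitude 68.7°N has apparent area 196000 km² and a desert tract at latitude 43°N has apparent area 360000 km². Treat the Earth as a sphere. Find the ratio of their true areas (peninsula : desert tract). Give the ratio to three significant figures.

Mercator's areal exaggeration is sec²φ; hence true area = (apparent area) · cos²φ.
True area of peninsula: 196000 × cos²(68.7°) = 196000 × 0.1320 = 25860 km².
True area of desert tract: 360000 × cos²(43°) = 360000 × 0.5349 = 192600 km².
Ratio = 25860 / 192600 ≈ 0.134.

0.134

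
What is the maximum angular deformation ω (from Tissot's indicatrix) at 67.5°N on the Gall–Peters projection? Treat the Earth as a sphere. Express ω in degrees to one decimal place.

The Gall–Peters projection is cylindrical equal-area with φ₀ = 45°. Cylindrical equal-area (φ₀ = 45°): h = cos φ / cos 45° along meridians, k = cos 45° / cos φ along parallels; h·k = 1.
At 67.5°: h = 0.5412, k = 1.848; principal scales a = 1.848, b = 0.5412.
sin(ω/2) = (a − b)/(a + b) = 1.307/2.389 = 0.5469, so ω = 2 arcsin(0.5469) ≈ 66.3°.

66.3°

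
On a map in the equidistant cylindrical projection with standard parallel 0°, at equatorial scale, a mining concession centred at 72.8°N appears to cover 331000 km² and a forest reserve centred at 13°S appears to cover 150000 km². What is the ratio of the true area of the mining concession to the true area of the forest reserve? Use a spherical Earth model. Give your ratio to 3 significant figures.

0.670

Plate carrée has h = 1 and k = sec φ, giving areal scale sec φ; true area = (apparent area) · cos φ.
True area of mining concession: 331000 × cos(72.8°) = 331000 × 0.2957 = 97880 km².
True area of forest reserve: 150000 × cos(13°) = 150000 × 0.9744 = 146200 km².
Ratio = 97880 / 146200 ≈ 0.670.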